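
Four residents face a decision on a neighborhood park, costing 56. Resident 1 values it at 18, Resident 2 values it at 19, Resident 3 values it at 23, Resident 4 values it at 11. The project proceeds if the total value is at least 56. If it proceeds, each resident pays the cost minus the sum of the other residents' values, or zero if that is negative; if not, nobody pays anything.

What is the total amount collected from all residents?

Total value 71 ≥ cost 56, so it is built.
Resident 1: others sum to 53; max(0, 56 - 53) = 3.
Resident 2: others sum to 52; max(0, 56 - 52) = 4.
Resident 3: others sum to 48; max(0, 56 - 48) = 8.
Resident 4: others sum to 60; max(0, 56 - 60) = 0.
Total collected = 3 + 4 + 8 + 0 = 15.

15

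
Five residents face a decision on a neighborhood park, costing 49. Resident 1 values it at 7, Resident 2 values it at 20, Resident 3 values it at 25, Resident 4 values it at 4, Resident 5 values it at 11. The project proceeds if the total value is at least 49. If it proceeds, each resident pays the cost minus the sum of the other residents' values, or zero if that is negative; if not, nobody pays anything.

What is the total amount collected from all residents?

9

Total value 67 ≥ cost 49, so it is built.
Resident 1: others sum to 60; max(0, 49 - 60) = 0.
Resident 2: others sum to 47; max(0, 49 - 47) = 2.
Resident 3: others sum to 42; max(0, 49 - 42) = 7.
Resident 4: others sum to 63; max(0, 49 - 63) = 0.
Resident 5: others sum to 56; max(0, 49 - 56) = 0.
Total collected = 0 + 2 + 7 + 0 + 0 = 9.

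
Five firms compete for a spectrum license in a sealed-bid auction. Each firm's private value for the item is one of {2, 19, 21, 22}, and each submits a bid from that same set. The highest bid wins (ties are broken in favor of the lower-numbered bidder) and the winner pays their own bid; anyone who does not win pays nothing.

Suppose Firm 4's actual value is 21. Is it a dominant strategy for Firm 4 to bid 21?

Consider the case where Firm 1 bids 2, Firm 2 bids 2, Firm 3 bids 2 and Firm 5 bids 2.
Truthful bid 21: wins, pays 21, utility 21 - 21 = 0.
Bid 19 instead: wins, pays 19, utility 21 - 19 = 2.
Since 2 > 0, bidding 19 is strictly better here, so truthful bidding is not dominant.

No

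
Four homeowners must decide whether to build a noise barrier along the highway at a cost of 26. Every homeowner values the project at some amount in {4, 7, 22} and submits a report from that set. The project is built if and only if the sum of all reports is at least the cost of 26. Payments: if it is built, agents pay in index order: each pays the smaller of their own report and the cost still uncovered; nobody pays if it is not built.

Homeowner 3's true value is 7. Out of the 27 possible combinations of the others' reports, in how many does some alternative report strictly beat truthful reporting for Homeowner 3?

Others report (4, 4, 22): truth gives 0; report 4 gives 3 > 0. Violating.
Others report (4, 7, 22): truth gives 0; report 4 gives 3 > 0. Violating.
Others report (7, 4, 22): truth gives 0; report 4 gives 3 > 0. Violating.
Others report (7, 7, 22): truth gives 0; report 4 gives 3 > 0. Violating.
Others report (4, 4, 4): truth gives 0; no alternative beats it.
Others report (4, 4, 7): truth gives 0; no alternative beats it.
(Checking all 27 profiles: 4 have a profitable deviation, 23 do not.)

4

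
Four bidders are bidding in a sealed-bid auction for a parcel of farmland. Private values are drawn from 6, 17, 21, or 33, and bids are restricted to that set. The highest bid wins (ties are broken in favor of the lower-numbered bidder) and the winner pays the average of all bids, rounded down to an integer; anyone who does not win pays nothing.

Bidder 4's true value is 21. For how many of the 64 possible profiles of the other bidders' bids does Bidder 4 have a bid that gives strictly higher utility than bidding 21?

Others bid (6, 6, 6): truth gives 12; bid 17 gives 13 > 12. Violating.
Others bid (6, 6, 21): truth gives 0; bid 33 gives 5 > 0. Violating.
Others bid (6, 17, 21): truth gives 0; bid 33 gives 2 > 0. Violating.
Others bid (6, 21, 6): truth gives 0; bid 33 gives 5 > 0. Violating.
Others bid (6, 6, 17): truth gives 9; no alternative beats it.
Others bid (6, 6, 33): truth gives 0; no alternative beats it.
(Checking all 64 profiles: 13 have a profitable deviation, 51 do not.)

13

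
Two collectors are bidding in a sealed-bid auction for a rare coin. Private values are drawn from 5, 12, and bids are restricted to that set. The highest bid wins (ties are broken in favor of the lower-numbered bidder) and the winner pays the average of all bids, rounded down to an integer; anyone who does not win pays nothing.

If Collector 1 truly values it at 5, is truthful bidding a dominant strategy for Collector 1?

Yes

Check each profile of the others' bids and compare truth against every alternative bid.
Others bid (12): truth gives 0, best alternative gives -7.
Others bid (5): truth gives 0, best alternative gives -3.
In every case the truthful bid is at least as good as any alternative, so it is a dominant strategy.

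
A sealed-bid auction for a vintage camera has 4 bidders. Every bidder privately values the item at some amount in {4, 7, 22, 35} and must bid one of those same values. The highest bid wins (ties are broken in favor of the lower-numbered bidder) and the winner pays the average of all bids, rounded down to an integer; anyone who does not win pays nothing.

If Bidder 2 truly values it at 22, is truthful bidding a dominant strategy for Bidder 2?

No

Consider the case where Bidder 1 bids 4, Bidder 3 bids 4 and Bidder 4 bids 4.
Truthful bid 22: wins, pays 8, utility 22 - 8 = 14.
Bid 7 instead: wins, pays 4, utility 22 - 4 = 18.
Since 18 > 14, bidding 7 is strictly better here, so truthful bidding is not dominant.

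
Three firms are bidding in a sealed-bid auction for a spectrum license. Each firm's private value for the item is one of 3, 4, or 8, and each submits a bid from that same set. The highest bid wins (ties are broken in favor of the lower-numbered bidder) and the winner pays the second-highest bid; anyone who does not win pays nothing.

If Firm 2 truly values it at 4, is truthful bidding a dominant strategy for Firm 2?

Check each profile of the others' bids and compare truth against every alternative bid.
Others bid (3, 3): truth gives 1, best alternative gives 1.
Others bid (3, 4): truth gives 0, best alternative gives 0.
Others bid (3, 8): truth gives 0, best alternative gives 0.
Others bid (4, 3): truth gives 0, best alternative gives 0.
Others bid (4, 4): truth gives 0, best alternative gives 0.
Others bid (4, 8): truth gives 0, best alternative gives 0.
(Remaining 3 profiles checked similarly; truth is weakly best in each.)
In every case the truthful bid is at least as good as any alternative, so it is a dominant strategy.

Yes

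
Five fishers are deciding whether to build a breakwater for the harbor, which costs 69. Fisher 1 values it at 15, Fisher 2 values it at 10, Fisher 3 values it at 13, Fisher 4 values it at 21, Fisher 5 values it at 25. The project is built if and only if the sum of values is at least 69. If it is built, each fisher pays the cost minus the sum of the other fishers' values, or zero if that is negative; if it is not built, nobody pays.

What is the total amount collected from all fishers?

Total value 84 ≥ cost 69, so it is built.
Fisher 1: others sum to 69; max(0, 69 - 69) = 0.
Fisher 2: others sum to 74; max(0, 69 - 74) = 0.
Fisher 3: others sum to 71; max(0, 69 - 71) = 0.
Fisher 4: others sum to 63; max(0, 69 - 63) = 6.
Fisher 5: others sum to 59; max(0, 69 - 59) = 10.
Total collected = 0 + 0 + 0 + 6 + 10 = 16.

16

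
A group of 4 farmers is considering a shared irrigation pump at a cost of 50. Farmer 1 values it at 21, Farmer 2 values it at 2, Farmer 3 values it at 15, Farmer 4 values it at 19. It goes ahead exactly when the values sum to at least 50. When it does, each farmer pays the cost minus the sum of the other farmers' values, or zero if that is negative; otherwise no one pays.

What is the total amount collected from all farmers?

Total value 57 ≥ cost 50, so it is built.
Farmer 1: others sum to 36; max(0, 50 - 36) = 14.
Farmer 2: others sum to 55; max(0, 50 - 55) = 0.
Farmer 3: others sum to 42; max(0, 50 - 42) = 8.
Farmer 4: others sum to 38; max(0, 50 - 38) = 12.
Total collected = 14 + 0 + 8 + 12 = 34.

34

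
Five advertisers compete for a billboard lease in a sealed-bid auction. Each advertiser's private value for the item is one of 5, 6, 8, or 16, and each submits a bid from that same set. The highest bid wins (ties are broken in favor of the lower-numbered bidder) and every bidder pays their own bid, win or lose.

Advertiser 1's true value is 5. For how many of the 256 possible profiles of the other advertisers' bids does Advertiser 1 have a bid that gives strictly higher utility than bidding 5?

80

Others bid (5, 5, 5, 6): truth gives -5; bid 6 gives -1 > -5. Violating.
Others bid (5, 5, 5, 8): truth gives -5; bid 8 gives -3 > -5. Violating.
Others bid (5, 5, 6, 5): truth gives -5; bid 6 gives -1 > -5. Violating.
Others bid (5, 5, 6, 6): truth gives -5; bid 6 gives -1 > -5. Violating.
Others bid (5, 5, 5, 5): truth gives 0; no alternative beats it.
Others bid (5, 5, 5, 16): truth gives -5; no alternative beats it.
(Checking all 256 profiles: 80 have a profitable deviation, 176 do not.)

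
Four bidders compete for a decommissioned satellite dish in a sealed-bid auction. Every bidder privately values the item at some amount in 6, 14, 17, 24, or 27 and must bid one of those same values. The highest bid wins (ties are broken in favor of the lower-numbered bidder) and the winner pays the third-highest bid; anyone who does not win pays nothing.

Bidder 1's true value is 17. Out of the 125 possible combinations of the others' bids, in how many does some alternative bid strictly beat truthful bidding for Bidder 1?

24

Others bid (6, 6, 24): truth gives 0; bid 24 gives 11 > 0. Violating.
Others bid (6, 6, 27): truth gives 0; bid 27 gives 11 > 0. Violating.
Others bid (6, 14, 24): truth gives 0; bid 24 gives 3 > 0. Violating.
Others bid (6, 14, 27): truth gives 0; bid 27 gives 3 > 0. Violating.
Others bid (6, 6, 6): truth gives 11; no alternative beats it.
Others bid (6, 6, 14): truth gives 11; no alternative beats it.
(Checking all 125 profiles: 24 have a profitable deviation, 101 do not.)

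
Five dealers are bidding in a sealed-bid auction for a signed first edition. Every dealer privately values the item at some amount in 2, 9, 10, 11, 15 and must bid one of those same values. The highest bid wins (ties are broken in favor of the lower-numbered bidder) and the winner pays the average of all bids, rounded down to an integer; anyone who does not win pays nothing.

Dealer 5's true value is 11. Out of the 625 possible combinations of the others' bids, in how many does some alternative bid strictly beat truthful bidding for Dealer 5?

Others bid (2, 2, 2, 11): truth gives 0; bid 15 gives 5 > 0. Violating.
Others bid (2, 2, 9, 11): truth gives 0; bid 15 gives 4 > 0. Violating.
Others bid (2, 2, 10, 11): truth gives 0; bid 15 gives 3 > 0. Violating.
Others bid (2, 2, 11, 2): truth gives 0; bid 15 gives 5 > 0. Violating.
Others bid (2, 2, 2, 2): truth gives 8; no alternative beats it.
Others bid (2, 2, 2, 9): truth gives 6; no alternative beats it.
(Checking all 625 profiles: 130 have a profitable deviation, 495 do not.)

130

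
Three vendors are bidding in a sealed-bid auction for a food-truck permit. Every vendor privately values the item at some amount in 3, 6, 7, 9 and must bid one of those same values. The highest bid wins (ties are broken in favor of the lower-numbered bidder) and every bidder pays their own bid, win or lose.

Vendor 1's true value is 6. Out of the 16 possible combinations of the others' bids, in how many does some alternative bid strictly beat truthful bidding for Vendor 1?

Others bid (3, 3): truth gives 0; bid 3 gives 3 > 0. Violating.
Others bid (3, 7): truth gives -6; bid 7 gives -1 > -6. Violating.
Others bid (3, 9): truth gives -6; bid 3 gives -3 > -6. Violating.
Others bid (6, 7): truth gives -6; bid 7 gives -1 > -6. Violating.
Others bid (3, 6): truth gives 0; no alternative beats it.
Others bid (6, 3): truth gives 0; no alternative beats it.
(Checking all 16 profiles: 13 have a profitable deviation, 3 do not.)

13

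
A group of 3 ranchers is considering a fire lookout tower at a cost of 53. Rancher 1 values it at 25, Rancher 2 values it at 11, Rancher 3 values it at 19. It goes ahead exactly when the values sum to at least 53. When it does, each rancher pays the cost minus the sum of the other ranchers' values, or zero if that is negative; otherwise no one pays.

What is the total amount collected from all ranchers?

Total value 55 ≥ cost 53, so it is built.
Rancher 1: others sum to 30; max(0, 53 - 30) = 23.
Rancher 2: others sum to 44; max(0, 53 - 44) = 9.
Rancher 3: others sum to 36; max(0, 53 - 36) = 17.
Total collected = 23 + 9 + 17 = 49.

49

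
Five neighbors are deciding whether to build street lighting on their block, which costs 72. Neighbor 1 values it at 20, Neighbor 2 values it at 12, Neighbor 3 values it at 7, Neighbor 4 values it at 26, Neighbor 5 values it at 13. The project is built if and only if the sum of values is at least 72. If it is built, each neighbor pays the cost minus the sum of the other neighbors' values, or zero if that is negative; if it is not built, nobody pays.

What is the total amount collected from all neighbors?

Total value 78 ≥ cost 72, so it is built.
Neighbor 1: others sum to 58; max(0, 72 - 58) = 14.
Neighbor 2: others sum to 66; max(0, 72 - 66) = 6.
Neighbor 3: others sum to 71; max(0, 72 - 71) = 1.
Neighbor 4: others sum to 52; max(0, 72 - 52) = 20.
Neighbor 5: others sum to 65; max(0, 72 - 65) = 7.
Total collected = 14 + 6 + 1 + 20 + 7 = 48.

48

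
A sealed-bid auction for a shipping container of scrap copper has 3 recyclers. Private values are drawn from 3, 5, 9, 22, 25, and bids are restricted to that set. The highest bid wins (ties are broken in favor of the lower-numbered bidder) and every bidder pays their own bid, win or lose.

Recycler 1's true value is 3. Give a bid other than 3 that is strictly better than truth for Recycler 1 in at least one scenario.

Suppose Recycler 2 bids 3 and Recycler 3 bids 5.
Bid 3: loses but pays 3, utility -3.
Bid 5: wins, pays 5, utility 3 - 5 = -2.
So bidding 5 beats truth here (-2 > -3).

5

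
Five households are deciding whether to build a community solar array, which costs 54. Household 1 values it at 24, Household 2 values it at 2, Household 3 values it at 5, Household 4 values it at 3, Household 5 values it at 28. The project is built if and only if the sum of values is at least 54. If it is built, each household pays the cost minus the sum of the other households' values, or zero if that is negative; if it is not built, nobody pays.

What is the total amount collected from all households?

36

Total value 62 ≥ cost 54, so it is built.
Household 1: others sum to 38; max(0, 54 - 38) = 16.
Household 2: others sum to 60; max(0, 54 - 60) = 0.
Household 3: others sum to 57; max(0, 54 - 57) = 0.
Household 4: others sum to 59; max(0, 54 - 59) = 0.
Household 5: others sum to 34; max(0, 54 - 34) = 20.
Total collected = 16 + 0 + 0 + 0 + 20 = 36.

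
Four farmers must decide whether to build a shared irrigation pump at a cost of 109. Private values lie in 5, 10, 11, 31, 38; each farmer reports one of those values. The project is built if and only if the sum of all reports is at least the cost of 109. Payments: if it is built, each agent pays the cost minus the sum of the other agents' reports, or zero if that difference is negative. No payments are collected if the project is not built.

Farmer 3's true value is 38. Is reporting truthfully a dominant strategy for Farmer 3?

Check each profile of the others' reports and compare truth against every alternative report.
Others report (5, 31, 38): truth gives 3, best alternative gives 0.
Others report (5, 38, 31): truth gives 3, best alternative gives 0.
Others report (31, 5, 38): truth gives 3, best alternative gives 0.
Others report (31, 38, 5): truth gives 3, best alternative gives 0.
Others report (38, 5, 31): truth gives 3, best alternative gives 0.
Others report (38, 31, 5): truth gives 3, best alternative gives 0.
(Remaining 119 profiles checked similarly; truth is weakly best in each.)
In every case the truthful report is at least as good as any alternative, so it is a dominant strategy.

Yes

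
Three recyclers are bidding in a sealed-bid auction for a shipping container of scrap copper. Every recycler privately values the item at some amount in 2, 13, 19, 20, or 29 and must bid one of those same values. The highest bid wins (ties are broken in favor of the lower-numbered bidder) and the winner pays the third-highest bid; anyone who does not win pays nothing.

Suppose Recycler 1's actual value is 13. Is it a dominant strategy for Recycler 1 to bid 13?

Consider the case where Recycler 2 bids 2 and Recycler 3 bids 19.
Truthful bid 13: loses, pays 0, utility 0.
Bid 19 instead: wins, pays 2, utility 13 - 2 = 11.
Since 11 > 0, bidding 19 is strictly better here, so truthful bidding is not dominant.

No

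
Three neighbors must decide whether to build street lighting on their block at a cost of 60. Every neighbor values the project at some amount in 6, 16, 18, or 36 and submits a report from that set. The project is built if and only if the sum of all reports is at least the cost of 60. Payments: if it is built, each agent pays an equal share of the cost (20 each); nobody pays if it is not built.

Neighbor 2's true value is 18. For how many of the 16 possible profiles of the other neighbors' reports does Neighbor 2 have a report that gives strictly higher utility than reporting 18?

4

Others report (6, 36): truth gives -2; report 6 gives 0 > -2. Violating.
Others report (16, 36): truth gives -2; report 6 gives 0 > -2. Violating.
Others report (36, 6): truth gives -2; report 6 gives 0 > -2. Violating.
Others report (36, 16): truth gives -2; report 6 gives 0 > -2. Violating.
Others report (6, 6): truth gives 0; no alternative beats it.
Others report (6, 16): truth gives 0; no alternative beats it.
(Checking all 16 profiles: 4 have a profitable deviation, 12 do not.)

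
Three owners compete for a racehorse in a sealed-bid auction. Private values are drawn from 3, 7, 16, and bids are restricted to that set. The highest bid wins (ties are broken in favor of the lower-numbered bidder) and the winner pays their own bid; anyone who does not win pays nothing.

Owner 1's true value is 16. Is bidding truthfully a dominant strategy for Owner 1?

No

Consider the case where Owner 2 bids 3 and Owner 3 bids 3.
Truthful bid 16: wins, pays 16, utility 16 - 16 = 0.
Bid 3 instead: wins, pays 3, utility 16 - 3 = 13.
Since 13 > 0, bidding 3 is strictly better here, so truthful bidding is not dominant.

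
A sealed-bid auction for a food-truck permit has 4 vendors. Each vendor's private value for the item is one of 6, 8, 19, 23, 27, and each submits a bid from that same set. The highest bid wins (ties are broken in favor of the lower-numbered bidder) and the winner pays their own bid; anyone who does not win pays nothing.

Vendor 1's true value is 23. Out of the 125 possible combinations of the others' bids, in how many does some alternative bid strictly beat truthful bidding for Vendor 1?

27

Others bid (6, 6, 6): truth gives 0; bid 6 gives 17 > 0. Violating.
Others bid (6, 6, 8): truth gives 0; bid 8 gives 15 > 0. Violating.
Others bid (6, 6, 19): truth gives 0; bid 19 gives 4 > 0. Violating.
Others bid (6, 8, 6): truth gives 0; bid 8 gives 15 > 0. Violating.
Others bid (6, 6, 23): truth gives 0; no alternative beats it.
Others bid (6, 6, 27): truth gives 0; no alternative beats it.
(Checking all 125 profiles: 27 have a profitable deviation, 98 do not.)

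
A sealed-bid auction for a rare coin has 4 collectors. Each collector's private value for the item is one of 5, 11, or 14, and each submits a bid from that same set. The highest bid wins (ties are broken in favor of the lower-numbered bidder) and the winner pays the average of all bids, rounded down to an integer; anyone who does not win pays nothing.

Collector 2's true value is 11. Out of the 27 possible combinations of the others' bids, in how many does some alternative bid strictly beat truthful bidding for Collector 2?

5

Others bid (5, 5, 14): truth gives 0; bid 14 gives 2 > 0. Violating.
Others bid (5, 14, 5): truth gives 0; bid 14 gives 2 > 0. Violating.
Others bid (11, 5, 5): truth gives 0; bid 14 gives 3 > 0. Violating.
Others bid (11, 5, 11): truth gives 0; bid 14 gives 1 > 0. Violating.
Others bid (5, 5, 5): truth gives 5; no alternative beats it.
Others bid (5, 5, 11): truth gives 3; no alternative beats it.
(Checking all 27 profiles: 5 have a profitable deviation, 22 do not.)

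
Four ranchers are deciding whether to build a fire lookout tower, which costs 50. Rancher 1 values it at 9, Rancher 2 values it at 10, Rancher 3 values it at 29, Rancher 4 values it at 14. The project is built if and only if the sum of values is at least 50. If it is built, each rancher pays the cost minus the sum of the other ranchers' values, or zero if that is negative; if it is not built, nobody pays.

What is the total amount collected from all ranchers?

Total value 62 ≥ cost 50, so it is built.
Rancher 1: others sum to 53; max(0, 50 - 53) = 0.
Rancher 2: others sum to 52; max(0, 50 - 52) = 0.
Rancher 3: others sum to 33; max(0, 50 - 33) = 17.
Rancher 4: others sum to 48; max(0, 50 - 48) = 2.
Total collected = 0 + 0 + 17 + 2 = 19.

19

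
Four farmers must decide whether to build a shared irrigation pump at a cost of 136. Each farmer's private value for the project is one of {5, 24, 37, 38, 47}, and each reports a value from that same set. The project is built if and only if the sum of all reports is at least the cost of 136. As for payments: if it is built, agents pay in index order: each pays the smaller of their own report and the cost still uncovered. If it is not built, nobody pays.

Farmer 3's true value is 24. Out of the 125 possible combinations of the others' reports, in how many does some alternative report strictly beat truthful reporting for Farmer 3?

7

Others report (37, 47, 47): truth gives 0; report 5 gives 19 > 0. Violating.
Others report (38, 47, 47): truth gives 0; report 5 gives 19 > 0. Violating.
Others report (47, 37, 47): truth gives 0; report 5 gives 19 > 0. Violating.
Others report (47, 38, 47): truth gives 0; report 5 gives 19 > 0. Violating.
Others report (5, 5, 5): truth gives 0; no alternative beats it.
Others report (5, 5, 24): truth gives 0; no alternative beats it.
(Checking all 125 profiles: 7 have a profitable deviation, 118 do not.)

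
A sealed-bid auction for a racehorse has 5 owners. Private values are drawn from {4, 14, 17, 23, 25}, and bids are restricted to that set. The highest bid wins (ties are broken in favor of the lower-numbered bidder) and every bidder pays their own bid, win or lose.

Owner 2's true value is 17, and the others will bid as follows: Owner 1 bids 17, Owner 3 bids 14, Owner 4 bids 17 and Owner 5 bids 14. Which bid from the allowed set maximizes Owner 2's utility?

4

Bid 4: loses but pays 4, utility -4.
Bid 14: loses but pays 14, utility -14.
Bid 17: loses but pays 17, utility -17.
Bid 23: wins, pays 23, utility 17 - 23 = -6.
Bid 25: wins, pays 25, utility 17 - 25 = -8.
The best choice is 4 with utility -4.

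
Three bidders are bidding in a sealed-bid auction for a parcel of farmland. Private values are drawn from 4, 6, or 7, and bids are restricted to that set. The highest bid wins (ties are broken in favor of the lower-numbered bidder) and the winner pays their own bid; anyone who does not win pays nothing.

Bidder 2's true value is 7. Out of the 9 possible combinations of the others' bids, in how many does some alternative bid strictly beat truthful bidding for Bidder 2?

2

Others bid (4, 4): truth gives 0; bid 6 gives 1 > 0. Violating.
Others bid (4, 6): truth gives 0; bid 6 gives 1 > 0. Violating.
Others bid (4, 7): truth gives 0; no alternative beats it.
Others bid (6, 4): truth gives 0; no alternative beats it.
(Checking all 9 profiles: 2 have a profitable deviation, 7 do not.)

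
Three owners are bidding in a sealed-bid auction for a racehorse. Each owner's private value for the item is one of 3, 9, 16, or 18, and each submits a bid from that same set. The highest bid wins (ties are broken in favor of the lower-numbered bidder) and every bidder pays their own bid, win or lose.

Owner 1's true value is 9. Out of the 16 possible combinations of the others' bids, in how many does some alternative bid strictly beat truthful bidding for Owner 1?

Others bid (3, 3): truth gives 0; bid 3 gives 6 > 0. Violating.
Others bid (3, 16): truth gives -9; bid 3 gives -3 > -9. Violating.
Others bid (3, 18): truth gives -9; bid 3 gives -3 > -9. Violating.
Others bid (9, 16): truth gives -9; bid 3 gives -3 > -9. Violating.
Others bid (3, 9): truth gives 0; no alternative beats it.
Others bid (9, 3): truth gives 0; no alternative beats it.
(Checking all 16 profiles: 13 have a profitable deviation, 3 do not.)

13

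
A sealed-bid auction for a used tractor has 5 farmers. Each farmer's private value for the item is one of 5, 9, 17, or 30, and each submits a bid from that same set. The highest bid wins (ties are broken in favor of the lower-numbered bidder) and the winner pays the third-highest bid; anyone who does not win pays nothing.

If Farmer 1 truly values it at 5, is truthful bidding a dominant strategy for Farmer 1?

Yes

Check each profile of the others' bids and compare truth against every alternative bid.
Others bid (5, 5, 9, 9): truth gives 0, best alternative gives -4.
Others bid (5, 9, 5, 9): truth gives 0, best alternative gives -4.
Others bid (5, 9, 9, 5): truth gives 0, best alternative gives -4.
Others bid (5, 9, 9, 9): truth gives 0, best alternative gives -4.
Others bid (9, 5, 5, 9): truth gives 0, best alternative gives -4.
Others bid (9, 5, 9, 5): truth gives 0, best alternative gives -4.
(Remaining 250 profiles checked similarly; truth is weakly best in each.)
In every case the truthful bid is at least as good as any alternative, so it is a dominant strategy.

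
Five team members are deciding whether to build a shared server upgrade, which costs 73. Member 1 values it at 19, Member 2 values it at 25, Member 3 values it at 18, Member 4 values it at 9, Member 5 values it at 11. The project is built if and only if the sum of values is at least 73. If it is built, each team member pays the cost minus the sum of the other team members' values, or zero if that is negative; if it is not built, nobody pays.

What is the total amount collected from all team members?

37

Total value 82 ≥ cost 73, so it is built.
Member 1: others sum to 63; max(0, 73 - 63) = 10.
Member 2: others sum to 57; max(0, 73 - 57) = 16.
Member 3: others sum to 64; max(0, 73 - 64) = 9.
Member 4: others sum to 73; max(0, 73 - 73) = 0.
Member 5: others sum to 71; max(0, 73 - 71) = 2.
Total collected = 10 + 16 + 9 + 0 + 2 = 37.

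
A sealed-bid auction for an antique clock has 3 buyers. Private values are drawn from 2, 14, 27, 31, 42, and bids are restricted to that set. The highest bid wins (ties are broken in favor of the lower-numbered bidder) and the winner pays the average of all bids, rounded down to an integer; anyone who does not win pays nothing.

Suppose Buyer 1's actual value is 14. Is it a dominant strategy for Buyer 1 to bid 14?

No

Consider the case where Buyer 2 bids 2 and Buyer 3 bids 2.
Truthful bid 14: wins, pays 6, utility 14 - 6 = 8.
Bid 2 instead: wins, pays 2, utility 14 - 2 = 12.
Since 12 > 8, bidding 2 is strictly better here, so truthful bidding is not dominant.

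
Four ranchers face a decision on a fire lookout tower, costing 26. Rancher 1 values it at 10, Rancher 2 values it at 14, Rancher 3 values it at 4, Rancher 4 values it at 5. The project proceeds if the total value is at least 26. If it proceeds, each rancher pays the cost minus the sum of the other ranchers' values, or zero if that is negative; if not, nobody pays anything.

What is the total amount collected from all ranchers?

10

Total value 33 ≥ cost 26, so it is built.
Rancher 1: others sum to 23; max(0, 26 - 23) = 3.
Rancher 2: others sum to 19; max(0, 26 - 19) = 7.
Rancher 3: others sum to 29; max(0, 26 - 29) = 0.
Rancher 4: others sum to 28; max(0, 26 - 28) = 0.
Total collected = 3 + 7 + 0 + 0 = 10.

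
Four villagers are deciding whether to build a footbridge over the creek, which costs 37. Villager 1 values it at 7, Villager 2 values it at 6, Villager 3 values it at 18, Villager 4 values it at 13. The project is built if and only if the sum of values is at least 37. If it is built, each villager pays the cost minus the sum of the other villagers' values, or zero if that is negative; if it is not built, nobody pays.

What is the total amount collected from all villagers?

17

Total value 44 ≥ cost 37, so it is built.
Villager 1: others sum to 37; max(0, 37 - 37) = 0.
Villager 2: others sum to 38; max(0, 37 - 38) = 0.
Villager 3: others sum to 26; max(0, 37 - 26) = 11.
Villager 4: others sum to 31; max(0, 37 - 31) = 6.
Total collected = 0 + 0 + 11 + 6 = 17.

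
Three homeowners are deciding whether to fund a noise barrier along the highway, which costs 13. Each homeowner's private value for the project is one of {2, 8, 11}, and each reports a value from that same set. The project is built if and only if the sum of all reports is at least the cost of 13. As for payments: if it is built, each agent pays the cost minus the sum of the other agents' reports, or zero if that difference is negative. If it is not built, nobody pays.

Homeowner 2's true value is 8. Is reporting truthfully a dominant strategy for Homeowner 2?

Yes

Check each profile of the others' reports and compare truth against every alternative report.
Others report (2, 11): truth gives 8, best alternative gives 8.
Others report (8, 8): truth gives 8, best alternative gives 8.
Others report (8, 11): truth gives 8, best alternative gives 8.
Others report (11, 2): truth gives 8, best alternative gives 8.
Others report (11, 8): truth gives 8, best alternative gives 8.
Others report (11, 11): truth gives 8, best alternative gives 8.
(Remaining 3 profiles checked similarly; truth is weakly best in each.)
In every case the truthful report is at least as good as any alternative, so it is a dominant strategy.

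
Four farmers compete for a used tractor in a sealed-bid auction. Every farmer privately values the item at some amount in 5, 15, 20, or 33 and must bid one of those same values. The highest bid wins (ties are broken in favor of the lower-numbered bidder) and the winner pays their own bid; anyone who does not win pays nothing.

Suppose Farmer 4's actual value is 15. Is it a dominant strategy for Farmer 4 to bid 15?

Yes

Check each profile of the others' bids and compare truth against every alternative bid.
Others bid (5, 5, 5): truth gives 0, best alternative gives 0.
Others bid (5, 5, 15): truth gives 0, best alternative gives 0.
Others bid (5, 5, 20): truth gives 0, best alternative gives 0.
Others bid (5, 5, 33): truth gives 0, best alternative gives 0.
Others bid (5, 15, 5): truth gives 0, best alternative gives 0.
Others bid (5, 15, 15): truth gives 0, best alternative gives 0.
(Remaining 58 profiles checked similarly; truth is weakly best in each.)
In every case the truthful bid is at least as good as any alternative, so it is a dominant strategy.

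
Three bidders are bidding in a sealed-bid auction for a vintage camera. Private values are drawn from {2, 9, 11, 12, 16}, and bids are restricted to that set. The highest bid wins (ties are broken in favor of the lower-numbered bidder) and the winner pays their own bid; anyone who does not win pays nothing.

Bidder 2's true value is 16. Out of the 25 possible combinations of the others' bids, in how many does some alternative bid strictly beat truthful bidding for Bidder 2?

Others bid (2, 2): truth gives 0; bid 9 gives 7 > 0. Violating.
Others bid (2, 9): truth gives 0; bid 9 gives 7 > 0. Violating.
Others bid (2, 11): truth gives 0; bid 11 gives 5 > 0. Violating.
Others bid (2, 12): truth gives 0; bid 12 gives 4 > 0. Violating.
Others bid (2, 16): truth gives 0; no alternative beats it.
Others bid (9, 16): truth gives 0; no alternative beats it.
(Checking all 25 profiles: 12 have a profitable deviation, 13 do not.)

12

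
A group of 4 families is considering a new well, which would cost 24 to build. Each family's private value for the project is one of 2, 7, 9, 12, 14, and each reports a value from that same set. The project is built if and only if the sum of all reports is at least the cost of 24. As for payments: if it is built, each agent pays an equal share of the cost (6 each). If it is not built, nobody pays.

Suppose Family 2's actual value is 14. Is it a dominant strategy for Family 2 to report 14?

Yes

Check each profile of the others' reports and compare truth against every alternative report.
Others report (2, 2, 7): truth gives 8, best alternative gives 0.
Others report (2, 7, 2): truth gives 8, best alternative gives 0.
Others report (7, 2, 2): truth gives 8, best alternative gives 0.
Others report (2, 2, 9): truth gives 8, best alternative gives 8.
Others report (2, 2, 12): truth gives 8, best alternative gives 8.
Others report (2, 2, 14): truth gives 8, best alternative gives 8.
(Remaining 119 profiles checked similarly; truth is weakly best in each.)
In every case the truthful report is at least as good as any alternative, so it is a dominant strategy.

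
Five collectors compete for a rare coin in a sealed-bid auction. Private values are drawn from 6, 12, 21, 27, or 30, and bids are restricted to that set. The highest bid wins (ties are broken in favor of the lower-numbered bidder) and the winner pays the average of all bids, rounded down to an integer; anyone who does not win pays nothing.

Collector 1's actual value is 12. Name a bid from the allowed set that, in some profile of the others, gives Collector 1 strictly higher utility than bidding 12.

6

Suppose Collector 2 bids 6, Collector 3 bids 6, Collector 4 bids 6 and Collector 5 bids 6.
Bid 12: wins, pays 7, utility 12 - 7 = 5.
Bid 6: wins, pays 6, utility 12 - 6 = 6.
So bidding 6 beats truth here (6 > 5).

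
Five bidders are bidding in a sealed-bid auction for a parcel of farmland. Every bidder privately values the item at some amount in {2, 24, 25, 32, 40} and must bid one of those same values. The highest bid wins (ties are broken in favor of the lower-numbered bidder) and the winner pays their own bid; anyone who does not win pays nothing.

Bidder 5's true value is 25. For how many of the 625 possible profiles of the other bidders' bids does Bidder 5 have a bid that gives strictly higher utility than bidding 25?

1

Others bid (2, 2, 2, 2): truth gives 0; bid 24 gives 1 > 0. Violating.
Others bid (2, 2, 2, 24): truth gives 0; no alternative beats it.
Others bid (2, 2, 2, 25): truth gives 0; no alternative beats it.
(Checking all 625 profiles: 1 has a profitable deviation, 624 do not.)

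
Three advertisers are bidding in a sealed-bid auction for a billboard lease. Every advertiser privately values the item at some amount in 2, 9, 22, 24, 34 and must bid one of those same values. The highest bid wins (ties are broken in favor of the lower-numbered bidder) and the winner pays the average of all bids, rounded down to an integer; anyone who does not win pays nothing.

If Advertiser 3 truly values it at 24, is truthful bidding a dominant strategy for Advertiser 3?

No

Consider the case where Advertiser 1 bids 2 and Advertiser 2 bids 2.
Truthful bid 24: wins, pays 9, utility 24 - 9 = 15.
Bid 9 instead: wins, pays 4, utility 24 - 4 = 20.
Since 20 > 15, bidding 9 is strictly better here, so truthful bidding is not dominant.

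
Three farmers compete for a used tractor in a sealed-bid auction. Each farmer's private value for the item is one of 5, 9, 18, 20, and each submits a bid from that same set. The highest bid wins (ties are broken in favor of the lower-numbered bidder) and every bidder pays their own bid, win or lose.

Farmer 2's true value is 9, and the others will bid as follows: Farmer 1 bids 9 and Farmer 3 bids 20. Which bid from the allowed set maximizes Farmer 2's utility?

5

Bid 5: loses but pays 5, utility -5.
Bid 9: loses but pays 9, utility -9.
Bid 18: loses but pays 18, utility -18.
Bid 20: wins, pays 20, utility 9 - 20 = -11.
The best choice is 5 with utility -5.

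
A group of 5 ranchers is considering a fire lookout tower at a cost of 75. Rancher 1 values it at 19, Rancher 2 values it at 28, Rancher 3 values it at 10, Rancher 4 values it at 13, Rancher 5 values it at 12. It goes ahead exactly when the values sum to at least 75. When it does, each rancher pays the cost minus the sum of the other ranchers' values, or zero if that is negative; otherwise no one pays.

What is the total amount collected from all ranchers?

47

Total value 82 ≥ cost 75, so it is built.
Rancher 1: others sum to 63; max(0, 75 - 63) = 12.
Rancher 2: others sum to 54; max(0, 75 - 54) = 21.
Rancher 3: others sum to 72; max(0, 75 - 72) = 3.
Rancher 4: others sum to 69; max(0, 75 - 69) = 6.
Rancher 5: others sum to 70; max(0, 75 - 70) = 5.
Total collected = 12 + 21 + 3 + 6 + 5 = 47.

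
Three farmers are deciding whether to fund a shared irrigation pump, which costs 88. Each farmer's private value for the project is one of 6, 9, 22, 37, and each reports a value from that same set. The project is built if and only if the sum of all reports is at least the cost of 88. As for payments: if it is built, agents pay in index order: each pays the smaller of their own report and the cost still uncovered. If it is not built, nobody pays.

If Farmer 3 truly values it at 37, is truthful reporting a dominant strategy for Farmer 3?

Check each profile of the others' reports and compare truth against every alternative report.
Others report (22, 37): truth gives 8, best alternative gives 0.
Others report (37, 22): truth gives 8, best alternative gives 0.
Others report (37, 37): truth gives 23, best alternative gives 23.
Others report (6, 6): truth gives 0, best alternative gives 0.
Others report (6, 9): truth gives 0, best alternative gives 0.
Others report (6, 22): truth gives 0, best alternative gives 0.
(Remaining 10 profiles checked similarly; truth is weakly best in each.)
In every case the truthful report is at least as good as any alternative, so it is a dominant strategy.

Yes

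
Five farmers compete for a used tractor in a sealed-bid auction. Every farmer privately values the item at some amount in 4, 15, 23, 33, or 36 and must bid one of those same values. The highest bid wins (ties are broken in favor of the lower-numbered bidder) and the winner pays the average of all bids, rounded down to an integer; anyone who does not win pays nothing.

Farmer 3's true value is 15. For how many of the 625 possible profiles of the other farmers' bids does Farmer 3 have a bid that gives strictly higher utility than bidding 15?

Others bid (4, 4, 4, 23): truth gives 0; bid 23 gives 4 > 0. Violating.
Others bid (4, 4, 15, 23): truth gives 0; bid 23 gives 2 > 0. Violating.
Others bid (4, 4, 23, 4): truth gives 0; bid 23 gives 4 > 0. Violating.
Others bid (4, 4, 23, 15): truth gives 0; bid 23 gives 2 > 0. Violating.
Others bid (4, 4, 4, 4): truth gives 9; no alternative beats it.
Others bid (4, 4, 4, 15): truth gives 7; no alternative beats it.
(Checking all 625 profiles: 21 have a profitable deviation, 604 do not.)

21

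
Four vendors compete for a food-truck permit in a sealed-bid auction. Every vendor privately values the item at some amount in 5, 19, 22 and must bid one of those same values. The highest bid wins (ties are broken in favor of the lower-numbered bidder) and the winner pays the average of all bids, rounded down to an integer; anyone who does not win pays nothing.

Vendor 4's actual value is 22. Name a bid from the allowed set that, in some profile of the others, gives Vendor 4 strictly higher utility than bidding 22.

19

Suppose Vendor 1 bids 5, Vendor 2 bids 5 and Vendor 3 bids 5.
Bid 22: wins, pays 9, utility 22 - 9 = 13.
Bid 19: wins, pays 8, utility 22 - 8 = 14.
So bidding 19 beats truth here (14 > 13).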